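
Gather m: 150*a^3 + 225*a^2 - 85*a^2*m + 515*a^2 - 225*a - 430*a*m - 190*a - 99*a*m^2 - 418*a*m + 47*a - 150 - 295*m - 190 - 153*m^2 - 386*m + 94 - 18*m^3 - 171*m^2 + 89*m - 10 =150*a^3 + 740*a^2 - 368*a - 18*m^3 + m^2*(-99*a - 324) + m*(-85*a^2 - 848*a - 592) - 256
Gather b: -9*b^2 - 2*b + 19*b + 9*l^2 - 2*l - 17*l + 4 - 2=-9*b^2 + 17*b + 9*l^2 - 19*l + 2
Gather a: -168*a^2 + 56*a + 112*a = -168*a^2 + 168*a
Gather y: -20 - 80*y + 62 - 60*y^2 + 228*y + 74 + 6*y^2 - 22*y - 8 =-54*y^2 + 126*y + 108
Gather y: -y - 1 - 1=-y - 2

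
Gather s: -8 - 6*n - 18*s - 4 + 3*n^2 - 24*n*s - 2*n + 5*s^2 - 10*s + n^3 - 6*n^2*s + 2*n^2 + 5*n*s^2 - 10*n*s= n^3 + 5*n^2 - 8*n + s^2*(5*n + 5) + s*(-6*n^2 - 34*n - 28) - 12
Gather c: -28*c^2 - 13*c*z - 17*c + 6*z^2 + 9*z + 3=-28*c^2 + c*(-13*z - 17) + 6*z^2 + 9*z + 3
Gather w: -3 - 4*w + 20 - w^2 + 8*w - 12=-w^2 + 4*w + 5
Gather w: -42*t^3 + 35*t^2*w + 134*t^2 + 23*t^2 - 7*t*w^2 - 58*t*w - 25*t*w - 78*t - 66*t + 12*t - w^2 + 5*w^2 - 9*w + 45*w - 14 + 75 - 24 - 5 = -42*t^3 + 157*t^2 - 132*t + w^2*(4 - 7*t) + w*(35*t^2 - 83*t + 36) + 32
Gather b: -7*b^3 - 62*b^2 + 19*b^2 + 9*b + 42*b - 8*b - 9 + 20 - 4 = -7*b^3 - 43*b^2 + 43*b + 7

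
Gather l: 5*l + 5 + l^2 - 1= l^2 + 5*l + 4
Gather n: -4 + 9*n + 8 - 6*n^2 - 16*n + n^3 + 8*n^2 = n^3 + 2*n^2 - 7*n + 4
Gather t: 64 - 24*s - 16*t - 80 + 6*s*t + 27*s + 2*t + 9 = 3*s + t*(6*s - 14) - 7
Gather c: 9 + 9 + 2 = 20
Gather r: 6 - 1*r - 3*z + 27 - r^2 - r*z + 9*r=-r^2 + r*(8 - z) - 3*z + 33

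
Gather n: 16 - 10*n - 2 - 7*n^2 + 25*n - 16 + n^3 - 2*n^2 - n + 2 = n^3 - 9*n^2 + 14*n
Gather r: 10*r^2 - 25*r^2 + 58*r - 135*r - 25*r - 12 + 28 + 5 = -15*r^2 - 102*r + 21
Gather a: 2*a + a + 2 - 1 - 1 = 3*a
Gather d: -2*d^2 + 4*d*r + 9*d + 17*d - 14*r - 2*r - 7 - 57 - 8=-2*d^2 + d*(4*r + 26) - 16*r - 72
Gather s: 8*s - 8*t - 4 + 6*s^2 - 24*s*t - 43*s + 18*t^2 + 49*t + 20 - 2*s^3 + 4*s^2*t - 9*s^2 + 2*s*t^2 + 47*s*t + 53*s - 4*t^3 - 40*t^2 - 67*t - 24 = -2*s^3 + s^2*(4*t - 3) + s*(2*t^2 + 23*t + 18) - 4*t^3 - 22*t^2 - 26*t - 8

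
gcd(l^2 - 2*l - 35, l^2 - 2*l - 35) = l^2 - 2*l - 35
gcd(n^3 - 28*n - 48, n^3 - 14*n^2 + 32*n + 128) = n + 2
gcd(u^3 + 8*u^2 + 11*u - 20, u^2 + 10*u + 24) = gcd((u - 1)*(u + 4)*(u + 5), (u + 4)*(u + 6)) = u + 4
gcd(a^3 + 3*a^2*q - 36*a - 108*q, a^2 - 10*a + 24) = a - 6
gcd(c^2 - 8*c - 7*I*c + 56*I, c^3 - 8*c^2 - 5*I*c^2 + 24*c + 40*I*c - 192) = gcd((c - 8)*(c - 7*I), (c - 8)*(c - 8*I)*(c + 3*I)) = c - 8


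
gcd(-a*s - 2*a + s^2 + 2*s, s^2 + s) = 1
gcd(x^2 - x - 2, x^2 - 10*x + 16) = x - 2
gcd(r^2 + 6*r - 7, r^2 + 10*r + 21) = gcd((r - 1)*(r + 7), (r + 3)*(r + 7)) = r + 7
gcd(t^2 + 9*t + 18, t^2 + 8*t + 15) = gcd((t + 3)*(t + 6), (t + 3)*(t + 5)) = t + 3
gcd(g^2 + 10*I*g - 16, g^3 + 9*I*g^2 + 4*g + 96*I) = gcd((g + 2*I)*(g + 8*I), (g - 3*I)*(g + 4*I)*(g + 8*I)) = g + 8*I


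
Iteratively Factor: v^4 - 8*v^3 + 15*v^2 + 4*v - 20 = (v - 2)*(v^3 - 6*v^2 + 3*v + 10) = (v - 5)*(v - 2)*(v^2 - v - 2) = (v - 5)*(v - 2)^2*(v + 1)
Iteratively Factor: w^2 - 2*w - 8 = (w - 4)*(w + 2)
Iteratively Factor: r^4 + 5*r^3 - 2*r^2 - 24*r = (r)*(r^3 + 5*r^2 - 2*r - 24) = r*(r - 2)*(r^2 + 7*r + 12) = r*(r - 2)*(r + 3)*(r + 4)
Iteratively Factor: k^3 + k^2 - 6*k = (k + 3)*(k^2 - 2*k) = k*(k + 3)*(k - 2)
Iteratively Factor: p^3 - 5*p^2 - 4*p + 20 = (p - 2)*(p^2 - 3*p - 10) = (p - 5)*(p - 2)*(p + 2)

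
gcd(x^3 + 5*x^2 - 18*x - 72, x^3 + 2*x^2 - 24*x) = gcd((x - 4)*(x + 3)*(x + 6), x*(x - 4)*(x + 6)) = x^2 + 2*x - 24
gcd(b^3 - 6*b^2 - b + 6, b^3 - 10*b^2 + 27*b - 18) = b^2 - 7*b + 6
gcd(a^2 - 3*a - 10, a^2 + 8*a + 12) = a + 2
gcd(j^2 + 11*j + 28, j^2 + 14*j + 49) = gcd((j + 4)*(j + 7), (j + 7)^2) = j + 7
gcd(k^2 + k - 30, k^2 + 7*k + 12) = 1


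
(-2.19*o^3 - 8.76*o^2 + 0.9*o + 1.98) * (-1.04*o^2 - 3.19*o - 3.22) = 2.2776*o^5 + 16.0965*o^4 + 34.0602*o^3 + 23.277*o^2 - 9.2142*o - 6.3756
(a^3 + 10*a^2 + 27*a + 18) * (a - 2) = a^4 + 8*a^3 + 7*a^2 - 36*a - 36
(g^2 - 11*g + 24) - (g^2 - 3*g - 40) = 64 - 8*g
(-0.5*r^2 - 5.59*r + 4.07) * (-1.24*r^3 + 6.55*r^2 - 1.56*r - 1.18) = 0.62*r^5 + 3.6566*r^4 - 40.8813*r^3 + 35.9689*r^2 + 0.246999999999999*r - 4.8026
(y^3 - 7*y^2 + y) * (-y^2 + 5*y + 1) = -y^5 + 12*y^4 - 35*y^3 - 2*y^2 + y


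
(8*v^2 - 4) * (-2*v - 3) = -16*v^3 - 24*v^2 + 8*v + 12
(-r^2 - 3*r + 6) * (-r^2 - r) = r^4 + 4*r^3 - 3*r^2 - 6*r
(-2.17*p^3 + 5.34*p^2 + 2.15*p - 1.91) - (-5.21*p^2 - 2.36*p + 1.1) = -2.17*p^3 + 10.55*p^2 + 4.51*p - 3.01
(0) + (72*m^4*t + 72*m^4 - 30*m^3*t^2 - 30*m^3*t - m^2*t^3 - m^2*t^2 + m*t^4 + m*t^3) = 72*m^4*t + 72*m^4 - 30*m^3*t^2 - 30*m^3*t - m^2*t^3 - m^2*t^2 + m*t^4 + m*t^3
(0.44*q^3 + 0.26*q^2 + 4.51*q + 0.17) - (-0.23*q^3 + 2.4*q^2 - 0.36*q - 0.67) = 0.67*q^3 - 2.14*q^2 + 4.87*q + 0.84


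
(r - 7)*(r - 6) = r^2 - 13*r + 42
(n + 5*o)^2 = n^2 + 10*n*o + 25*o^2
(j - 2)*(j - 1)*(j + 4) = j^3 + j^2 - 10*j + 8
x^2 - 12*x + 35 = (x - 7)*(x - 5)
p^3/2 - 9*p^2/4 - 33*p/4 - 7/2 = (p/2 + 1)*(p - 7)*(p + 1/2)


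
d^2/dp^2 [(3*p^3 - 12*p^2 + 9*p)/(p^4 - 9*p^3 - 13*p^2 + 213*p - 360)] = 6*(p^6 - 3*p^5 + 111*p^4 - 1093*p^3 + 2880*p^2 - 2160*p + 10680)/(p^9 - 18*p^8 + 15*p^7 + 1260*p^6 - 4785*p^5 - 26658*p^4 + 147329*p^3 + 86760*p^2 - 1339200*p + 1728000)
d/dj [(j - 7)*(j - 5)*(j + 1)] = 3*j^2 - 22*j + 23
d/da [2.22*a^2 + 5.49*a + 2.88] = 4.44*a + 5.49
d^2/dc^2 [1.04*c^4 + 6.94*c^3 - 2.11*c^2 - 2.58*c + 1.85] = 12.48*c^2 + 41.64*c - 4.22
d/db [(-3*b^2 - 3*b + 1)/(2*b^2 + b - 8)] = (3*b^2 + 44*b + 23)/(4*b^4 + 4*b^3 - 31*b^2 - 16*b + 64)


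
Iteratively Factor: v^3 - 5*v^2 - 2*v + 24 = (v - 4)*(v^2 - v - 6) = (v - 4)*(v + 2)*(v - 3)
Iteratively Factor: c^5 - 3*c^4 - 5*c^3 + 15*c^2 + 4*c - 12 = (c - 2)*(c^4 - c^3 - 7*c^2 + c + 6) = (c - 2)*(c + 2)*(c^3 - 3*c^2 - c + 3) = (c - 3)*(c - 2)*(c + 2)*(c^2 - 1) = (c - 3)*(c - 2)*(c - 1)*(c + 2)*(c + 1)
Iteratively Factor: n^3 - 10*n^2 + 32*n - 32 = (n - 4)*(n^2 - 6*n + 8) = (n - 4)^2*(n - 2)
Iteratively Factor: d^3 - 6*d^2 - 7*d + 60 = (d - 5)*(d^2 - d - 12) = (d - 5)*(d - 4)*(d + 3)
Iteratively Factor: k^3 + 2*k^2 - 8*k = (k + 4)*(k^2 - 2*k) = (k - 2)*(k + 4)*(k)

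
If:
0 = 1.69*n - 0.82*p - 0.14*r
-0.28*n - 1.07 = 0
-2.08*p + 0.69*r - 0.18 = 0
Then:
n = -3.82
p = -5.23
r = -15.50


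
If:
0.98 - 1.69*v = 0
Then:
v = 0.58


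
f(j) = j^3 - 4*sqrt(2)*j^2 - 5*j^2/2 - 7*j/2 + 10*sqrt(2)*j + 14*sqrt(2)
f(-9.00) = -1465.69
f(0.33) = 22.46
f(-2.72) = -89.62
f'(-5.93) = 212.88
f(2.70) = 8.75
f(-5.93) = -538.67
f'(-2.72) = 77.21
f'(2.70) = -11.53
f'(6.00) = 20.76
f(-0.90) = 2.89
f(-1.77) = -30.14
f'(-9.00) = 400.47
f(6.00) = 6.01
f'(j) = 3*j^2 - 8*sqrt(2)*j - 5*j - 7/2 + 10*sqrt(2)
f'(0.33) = 5.59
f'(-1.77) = 48.92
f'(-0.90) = 27.75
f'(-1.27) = 36.20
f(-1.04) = -1.22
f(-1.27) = -8.92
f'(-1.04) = 30.85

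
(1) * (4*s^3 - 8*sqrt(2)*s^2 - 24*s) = 4*s^3 - 8*sqrt(2)*s^2 - 24*s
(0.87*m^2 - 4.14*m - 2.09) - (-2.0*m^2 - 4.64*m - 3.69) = 2.87*m^2 + 0.5*m + 1.6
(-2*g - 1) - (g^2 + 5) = -g^2 - 2*g - 6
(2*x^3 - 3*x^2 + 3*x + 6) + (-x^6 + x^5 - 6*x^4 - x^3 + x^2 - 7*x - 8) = -x^6 + x^5 - 6*x^4 + x^3 - 2*x^2 - 4*x - 2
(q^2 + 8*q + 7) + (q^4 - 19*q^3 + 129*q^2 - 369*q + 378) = q^4 - 19*q^3 + 130*q^2 - 361*q + 385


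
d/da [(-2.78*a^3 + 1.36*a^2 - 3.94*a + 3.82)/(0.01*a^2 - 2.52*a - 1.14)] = (-0.0278*a^4 + 14.0112*a^3 + 6.1198*a^2 - 3.1772*a + 14.118)/(0.0001*a^4 - 0.0504*a^3 + 6.3276*a^2 + 5.7456*a + 1.2996)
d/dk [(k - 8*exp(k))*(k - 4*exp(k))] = -12*k*exp(k) + 2*k + 64*exp(2*k) - 12*exp(k)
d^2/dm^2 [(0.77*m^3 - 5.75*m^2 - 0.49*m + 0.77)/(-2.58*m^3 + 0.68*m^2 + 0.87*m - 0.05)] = (1.4210854715202e-14*m^7 + 73.8468239999999*m^6 + 9.19976400000002*m^5 + 11.967588*m^4 + 5.86118200000001*m^3 + 8.849214*m^2 - 2.048802*m - 1.146606)/(17.173512*m^9 - 13.579056*m^8 - 13.794228*m^7 + 9.841996*m^6 + 4.125222*m^5 - 2.148096*m^4 - 0.461673*m^3 + 0.108435*m^2 - 0.006525*m + 0.000125)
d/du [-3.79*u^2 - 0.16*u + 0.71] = -7.58*u - 0.16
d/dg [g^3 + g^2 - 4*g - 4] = 3*g^2 + 2*g - 4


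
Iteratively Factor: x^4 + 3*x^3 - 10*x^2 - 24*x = (x + 4)*(x^3 - x^2 - 6*x) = (x - 3)*(x + 4)*(x^2 + 2*x) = (x - 3)*(x + 2)*(x + 4)*(x)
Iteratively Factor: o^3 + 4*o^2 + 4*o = (o + 2)*(o^2 + 2*o) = o*(o + 2)*(o + 2)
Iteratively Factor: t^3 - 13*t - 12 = (t - 4)*(t^2 + 4*t + 3) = (t - 4)*(t + 3)*(t + 1)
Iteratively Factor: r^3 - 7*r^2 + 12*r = (r - 4)*(r^2 - 3*r) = r*(r - 4)*(r - 3)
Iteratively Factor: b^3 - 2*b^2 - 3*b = (b)*(b^2 - 2*b - 3) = b*(b - 3)*(b + 1)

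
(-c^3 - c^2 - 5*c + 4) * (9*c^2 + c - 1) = -9*c^5 - 10*c^4 - 45*c^3 + 32*c^2 + 9*c - 4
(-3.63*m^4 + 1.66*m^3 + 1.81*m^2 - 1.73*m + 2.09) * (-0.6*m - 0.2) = 2.178*m^5 - 0.27*m^4 - 1.418*m^3 + 0.676*m^2 - 0.908*m - 0.418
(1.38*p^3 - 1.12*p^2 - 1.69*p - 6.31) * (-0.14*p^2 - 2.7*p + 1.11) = -0.1932*p^5 - 3.5692*p^4 + 4.7924*p^3 + 4.2032*p^2 + 15.1611*p - 7.0041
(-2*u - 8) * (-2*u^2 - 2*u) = 4*u^3 + 20*u^2 + 16*u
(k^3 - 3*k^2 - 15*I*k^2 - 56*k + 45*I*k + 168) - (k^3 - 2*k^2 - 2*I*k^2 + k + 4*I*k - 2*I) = -k^2 - 13*I*k^2 - 57*k + 41*I*k + 168 + 2*I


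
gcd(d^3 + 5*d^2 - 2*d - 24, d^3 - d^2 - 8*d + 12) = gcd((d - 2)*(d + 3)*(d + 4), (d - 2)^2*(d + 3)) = d^2 + d - 6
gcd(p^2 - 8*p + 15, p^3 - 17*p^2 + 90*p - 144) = p - 3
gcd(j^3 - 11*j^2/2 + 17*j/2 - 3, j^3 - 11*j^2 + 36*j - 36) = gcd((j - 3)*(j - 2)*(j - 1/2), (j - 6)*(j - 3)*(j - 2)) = j^2 - 5*j + 6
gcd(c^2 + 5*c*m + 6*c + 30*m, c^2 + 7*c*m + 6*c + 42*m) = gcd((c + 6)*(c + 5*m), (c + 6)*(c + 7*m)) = c + 6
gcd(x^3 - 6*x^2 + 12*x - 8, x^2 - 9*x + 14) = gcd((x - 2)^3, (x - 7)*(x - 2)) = x - 2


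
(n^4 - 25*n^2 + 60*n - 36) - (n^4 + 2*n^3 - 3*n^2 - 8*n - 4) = -2*n^3 - 22*n^2 + 68*n - 32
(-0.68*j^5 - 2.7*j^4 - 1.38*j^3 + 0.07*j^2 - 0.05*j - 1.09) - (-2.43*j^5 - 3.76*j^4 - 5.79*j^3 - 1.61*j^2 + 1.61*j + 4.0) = 1.75*j^5 + 1.06*j^4 + 4.41*j^3 + 1.68*j^2 - 1.66*j - 5.09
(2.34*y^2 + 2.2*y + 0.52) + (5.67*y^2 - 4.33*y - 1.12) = 8.01*y^2 - 2.13*y - 0.6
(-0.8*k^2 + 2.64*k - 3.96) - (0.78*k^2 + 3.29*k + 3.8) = -1.58*k^2 - 0.65*k - 7.76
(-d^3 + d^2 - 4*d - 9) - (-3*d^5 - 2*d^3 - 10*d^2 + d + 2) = 3*d^5 + d^3 + 11*d^2 - 5*d - 11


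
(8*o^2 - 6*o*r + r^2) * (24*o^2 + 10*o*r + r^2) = 192*o^4 - 64*o^3*r - 28*o^2*r^2 + 4*o*r^3 + r^4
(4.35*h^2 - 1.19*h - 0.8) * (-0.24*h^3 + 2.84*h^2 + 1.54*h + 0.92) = -1.044*h^5 + 12.6396*h^4 + 3.5114*h^3 - 0.1026*h^2 - 2.3268*h - 0.736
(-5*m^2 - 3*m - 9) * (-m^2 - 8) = 5*m^4 + 3*m^3 + 49*m^2 + 24*m + 72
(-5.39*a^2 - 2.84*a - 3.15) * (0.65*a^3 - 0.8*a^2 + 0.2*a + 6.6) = -3.5035*a^5 + 2.466*a^4 - 0.8535*a^3 - 33.622*a^2 - 19.374*a - 20.79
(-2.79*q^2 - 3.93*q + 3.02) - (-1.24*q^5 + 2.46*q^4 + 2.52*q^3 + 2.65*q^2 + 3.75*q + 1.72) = 1.24*q^5 - 2.46*q^4 - 2.52*q^3 - 5.44*q^2 - 7.68*q + 1.3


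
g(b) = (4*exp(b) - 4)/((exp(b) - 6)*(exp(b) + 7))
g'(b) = 4*exp(b)/((exp(b) - 6)*(exp(b) + 7)) - (4*exp(b) - 4)*exp(b)/((exp(b) - 6)*(exp(b) + 7)^2) - (4*exp(b) - 4)*exp(b)/((exp(b) - 6)^2*(exp(b) + 7)) = 4*(-exp(2*b) + 2*exp(b) - 41)*exp(b)/(exp(4*b) + 2*exp(3*b) - 83*exp(2*b) - 84*exp(b) + 1764)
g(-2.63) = 0.09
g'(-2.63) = -0.01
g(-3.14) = 0.09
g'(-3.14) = -0.00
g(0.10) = -0.01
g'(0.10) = -0.11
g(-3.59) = 0.09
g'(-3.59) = -0.00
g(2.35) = 0.48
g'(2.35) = -0.89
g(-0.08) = 0.01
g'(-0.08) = -0.09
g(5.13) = 0.02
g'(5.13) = -0.02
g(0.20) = -0.02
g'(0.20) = -0.13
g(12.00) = 0.00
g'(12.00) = 0.00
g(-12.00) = 0.10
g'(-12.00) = 0.00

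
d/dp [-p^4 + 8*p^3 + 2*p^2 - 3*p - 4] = -4*p^3 + 24*p^2 + 4*p - 3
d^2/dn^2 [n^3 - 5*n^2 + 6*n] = 6*n - 10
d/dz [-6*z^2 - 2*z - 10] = -12*z - 2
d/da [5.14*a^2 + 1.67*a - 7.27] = 10.28*a + 1.67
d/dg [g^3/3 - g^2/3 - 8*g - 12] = g^2 - 2*g/3 - 8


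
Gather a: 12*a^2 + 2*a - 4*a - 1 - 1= 12*a^2 - 2*a - 2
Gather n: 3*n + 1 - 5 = 3*n - 4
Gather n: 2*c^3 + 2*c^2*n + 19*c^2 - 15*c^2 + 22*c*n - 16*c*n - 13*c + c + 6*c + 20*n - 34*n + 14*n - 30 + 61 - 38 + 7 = 2*c^3 + 4*c^2 - 6*c + n*(2*c^2 + 6*c)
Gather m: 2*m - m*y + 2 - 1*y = m*(2 - y) - y + 2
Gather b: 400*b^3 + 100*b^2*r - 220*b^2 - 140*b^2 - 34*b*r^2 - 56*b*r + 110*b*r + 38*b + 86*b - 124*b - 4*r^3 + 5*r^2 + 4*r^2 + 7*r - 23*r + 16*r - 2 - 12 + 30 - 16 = 400*b^3 + b^2*(100*r - 360) + b*(-34*r^2 + 54*r) - 4*r^3 + 9*r^2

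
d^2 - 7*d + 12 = (d - 4)*(d - 3)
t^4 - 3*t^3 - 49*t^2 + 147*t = t*(t - 7)*(t - 3)*(t + 7)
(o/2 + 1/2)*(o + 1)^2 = o^3/2 + 3*o^2/2 + 3*o/2 + 1/2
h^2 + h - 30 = (h - 5)*(h + 6)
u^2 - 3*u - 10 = (u - 5)*(u + 2)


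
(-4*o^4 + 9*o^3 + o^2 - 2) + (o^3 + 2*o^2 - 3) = -4*o^4 + 10*o^3 + 3*o^2 - 5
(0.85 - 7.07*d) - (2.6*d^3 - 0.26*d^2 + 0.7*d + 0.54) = -2.6*d^3 + 0.26*d^2 - 7.77*d + 0.31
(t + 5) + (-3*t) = 5 - 2*t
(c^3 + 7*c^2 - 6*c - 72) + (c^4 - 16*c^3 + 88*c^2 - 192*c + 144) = c^4 - 15*c^3 + 95*c^2 - 198*c + 72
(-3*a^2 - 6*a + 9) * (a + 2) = -3*a^3 - 12*a^2 - 3*a + 18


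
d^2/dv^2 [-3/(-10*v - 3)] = 600/(10*v + 3)^3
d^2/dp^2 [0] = 0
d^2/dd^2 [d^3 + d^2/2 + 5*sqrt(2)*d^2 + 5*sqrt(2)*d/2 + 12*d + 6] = 6*d + 1 + 10*sqrt(2)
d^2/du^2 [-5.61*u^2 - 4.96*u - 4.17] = -11.2200000000000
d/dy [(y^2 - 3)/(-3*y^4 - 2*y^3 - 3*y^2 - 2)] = 2*y*(-3*y^4 - 2*y^3 - 3*y^2 + 3*(y^2 - 3)*(2*y^2 + y + 1) - 2)/(3*y^4 + 2*y^3 + 3*y^2 + 2)^2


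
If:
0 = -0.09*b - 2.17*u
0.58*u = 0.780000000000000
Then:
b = -32.43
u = 1.34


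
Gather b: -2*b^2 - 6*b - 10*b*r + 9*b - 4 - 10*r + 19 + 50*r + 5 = -2*b^2 + b*(3 - 10*r) + 40*r + 20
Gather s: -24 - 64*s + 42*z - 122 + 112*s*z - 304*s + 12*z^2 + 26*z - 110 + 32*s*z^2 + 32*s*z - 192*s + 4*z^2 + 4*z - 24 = s*(32*z^2 + 144*z - 560) + 16*z^2 + 72*z - 280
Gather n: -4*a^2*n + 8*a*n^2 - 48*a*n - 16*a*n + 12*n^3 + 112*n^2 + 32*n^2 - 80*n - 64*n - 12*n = 12*n^3 + n^2*(8*a + 144) + n*(-4*a^2 - 64*a - 156)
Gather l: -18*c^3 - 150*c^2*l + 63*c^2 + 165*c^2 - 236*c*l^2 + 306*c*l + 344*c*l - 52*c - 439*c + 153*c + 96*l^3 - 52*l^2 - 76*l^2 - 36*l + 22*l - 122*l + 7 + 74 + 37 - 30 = -18*c^3 + 228*c^2 - 338*c + 96*l^3 + l^2*(-236*c - 128) + l*(-150*c^2 + 650*c - 136) + 88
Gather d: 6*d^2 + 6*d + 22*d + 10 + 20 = 6*d^2 + 28*d + 30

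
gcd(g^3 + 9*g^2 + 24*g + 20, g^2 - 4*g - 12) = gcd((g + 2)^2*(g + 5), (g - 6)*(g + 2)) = g + 2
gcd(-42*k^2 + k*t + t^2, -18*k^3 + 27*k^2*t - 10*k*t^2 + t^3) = -6*k + t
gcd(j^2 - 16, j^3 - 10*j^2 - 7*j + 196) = j + 4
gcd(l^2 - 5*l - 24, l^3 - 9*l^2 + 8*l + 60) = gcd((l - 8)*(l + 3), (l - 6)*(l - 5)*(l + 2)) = 1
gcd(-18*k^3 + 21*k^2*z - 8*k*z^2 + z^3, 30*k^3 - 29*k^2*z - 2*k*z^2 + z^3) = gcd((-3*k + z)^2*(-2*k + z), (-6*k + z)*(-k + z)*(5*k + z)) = 1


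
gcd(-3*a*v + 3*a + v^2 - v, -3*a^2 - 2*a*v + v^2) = -3*a + v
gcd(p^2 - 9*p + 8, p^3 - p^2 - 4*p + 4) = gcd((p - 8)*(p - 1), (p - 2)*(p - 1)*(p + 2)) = p - 1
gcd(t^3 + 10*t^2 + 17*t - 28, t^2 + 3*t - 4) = t^2 + 3*t - 4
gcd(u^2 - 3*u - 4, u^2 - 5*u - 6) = u + 1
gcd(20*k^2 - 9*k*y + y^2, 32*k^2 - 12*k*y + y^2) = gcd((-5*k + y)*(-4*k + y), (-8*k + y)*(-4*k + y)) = -4*k + y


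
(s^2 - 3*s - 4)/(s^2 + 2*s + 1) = (s - 4)/(s + 1)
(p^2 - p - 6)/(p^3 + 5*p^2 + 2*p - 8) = (p - 3)/(p^2 + 3*p - 4)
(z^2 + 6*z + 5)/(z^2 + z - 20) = (z + 1)/(z - 4)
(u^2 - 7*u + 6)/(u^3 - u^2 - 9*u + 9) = (u - 6)/(u^2 - 9)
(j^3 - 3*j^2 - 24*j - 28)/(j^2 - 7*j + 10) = (j^3 - 3*j^2 - 24*j - 28)/(j^2 - 7*j + 10)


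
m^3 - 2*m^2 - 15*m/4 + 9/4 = (m - 3)*(m - 1/2)*(m + 3/2)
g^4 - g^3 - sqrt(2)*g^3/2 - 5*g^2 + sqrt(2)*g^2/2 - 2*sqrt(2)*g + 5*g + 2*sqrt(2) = (g - 1)*(g - 2*sqrt(2))*(g + sqrt(2)/2)*(g + sqrt(2))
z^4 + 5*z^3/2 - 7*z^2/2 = z^2*(z - 1)*(z + 7/2)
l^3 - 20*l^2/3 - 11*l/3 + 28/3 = (l - 7)*(l - 1)*(l + 4/3)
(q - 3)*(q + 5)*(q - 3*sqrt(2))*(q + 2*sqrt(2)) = q^4 - sqrt(2)*q^3 + 2*q^3 - 27*q^2 - 2*sqrt(2)*q^2 - 24*q + 15*sqrt(2)*q + 180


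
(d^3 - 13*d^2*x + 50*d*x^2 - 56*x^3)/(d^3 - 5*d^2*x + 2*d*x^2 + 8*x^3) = (d - 7*x)/(d + x)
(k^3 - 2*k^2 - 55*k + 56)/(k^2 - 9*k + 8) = k + 7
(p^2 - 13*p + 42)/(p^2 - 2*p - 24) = (p - 7)/(p + 4)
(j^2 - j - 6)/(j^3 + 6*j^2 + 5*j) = (j^2 - j - 6)/(j*(j^2 + 6*j + 5))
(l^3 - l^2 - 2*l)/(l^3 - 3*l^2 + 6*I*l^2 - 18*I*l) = (l^2 - l - 2)/(l^2 + l*(-3 + 6*I) - 18*I)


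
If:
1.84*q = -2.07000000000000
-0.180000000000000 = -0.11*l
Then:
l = 1.64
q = -1.12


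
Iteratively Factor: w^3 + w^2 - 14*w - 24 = (w - 4)*(w^2 + 5*w + 6) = (w - 4)*(w + 2)*(w + 3)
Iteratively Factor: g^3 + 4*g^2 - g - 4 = (g + 4)*(g^2 - 1) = (g + 1)*(g + 4)*(g - 1)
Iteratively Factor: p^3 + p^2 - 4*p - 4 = (p - 2)*(p^2 + 3*p + 2) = (p - 2)*(p + 1)*(p + 2)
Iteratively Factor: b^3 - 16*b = (b)*(b^2 - 16) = b*(b - 4)*(b + 4)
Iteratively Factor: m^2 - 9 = (m - 3)*(m + 3)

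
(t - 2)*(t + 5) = t^2 + 3*t - 10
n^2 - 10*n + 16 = (n - 8)*(n - 2)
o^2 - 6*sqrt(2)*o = o*(o - 6*sqrt(2))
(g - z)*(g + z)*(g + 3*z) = g^3 + 3*g^2*z - g*z^2 - 3*z^3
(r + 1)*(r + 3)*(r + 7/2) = r^3 + 15*r^2/2 + 17*r + 21/2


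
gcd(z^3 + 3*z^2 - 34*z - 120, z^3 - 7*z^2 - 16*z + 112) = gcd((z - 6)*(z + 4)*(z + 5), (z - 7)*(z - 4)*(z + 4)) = z + 4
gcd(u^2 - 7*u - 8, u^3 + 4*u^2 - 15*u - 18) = u + 1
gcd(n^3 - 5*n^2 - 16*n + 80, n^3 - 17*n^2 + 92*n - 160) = n^2 - 9*n + 20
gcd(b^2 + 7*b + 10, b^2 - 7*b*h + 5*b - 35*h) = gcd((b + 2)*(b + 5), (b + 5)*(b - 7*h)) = b + 5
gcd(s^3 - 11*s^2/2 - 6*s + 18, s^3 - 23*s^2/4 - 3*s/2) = s - 6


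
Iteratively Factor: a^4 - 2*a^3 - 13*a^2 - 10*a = (a + 1)*(a^3 - 3*a^2 - 10*a) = a*(a + 1)*(a^2 - 3*a - 10) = a*(a - 5)*(a + 1)*(a + 2)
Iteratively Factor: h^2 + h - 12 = (h + 4)*(h - 3)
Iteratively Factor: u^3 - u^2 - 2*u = (u - 2)*(u^2 + u) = (u - 2)*(u + 1)*(u)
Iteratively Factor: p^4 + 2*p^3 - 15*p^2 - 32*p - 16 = (p + 4)*(p^3 - 2*p^2 - 7*p - 4) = (p + 1)*(p + 4)*(p^2 - 3*p - 4) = (p + 1)^2*(p + 4)*(p - 4)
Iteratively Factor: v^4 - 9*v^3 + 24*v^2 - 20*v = (v - 2)*(v^3 - 7*v^2 + 10*v) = v*(v - 2)*(v^2 - 7*v + 10) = v*(v - 2)^2*(v - 5)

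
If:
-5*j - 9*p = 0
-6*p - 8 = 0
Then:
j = 12/5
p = -4/3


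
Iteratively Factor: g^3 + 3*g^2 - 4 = (g - 1)*(g^2 + 4*g + 4) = (g - 1)*(g + 2)*(g + 2)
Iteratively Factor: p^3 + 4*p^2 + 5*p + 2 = (p + 2)*(p^2 + 2*p + 1) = (p + 1)*(p + 2)*(p + 1)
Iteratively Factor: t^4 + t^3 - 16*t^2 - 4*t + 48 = (t - 3)*(t^3 + 4*t^2 - 4*t - 16) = (t - 3)*(t + 4)*(t^2 - 4) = (t - 3)*(t - 2)*(t + 4)*(t + 2)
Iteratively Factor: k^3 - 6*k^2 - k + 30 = (k - 5)*(k^2 - k - 6) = (k - 5)*(k + 2)*(k - 3)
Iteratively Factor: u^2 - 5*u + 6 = (u - 2)*(u - 3)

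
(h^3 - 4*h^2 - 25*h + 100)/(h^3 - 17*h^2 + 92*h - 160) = (h + 5)/(h - 8)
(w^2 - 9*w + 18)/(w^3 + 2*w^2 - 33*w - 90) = (w - 3)/(w^2 + 8*w + 15)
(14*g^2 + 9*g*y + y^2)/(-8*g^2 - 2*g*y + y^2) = (7*g + y)/(-4*g + y)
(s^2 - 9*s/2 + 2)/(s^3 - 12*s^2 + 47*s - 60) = (s - 1/2)/(s^2 - 8*s + 15)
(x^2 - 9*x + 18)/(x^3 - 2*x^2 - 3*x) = (x - 6)/(x*(x + 1))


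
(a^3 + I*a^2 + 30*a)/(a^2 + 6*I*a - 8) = a*(a^2 + I*a + 30)/(a^2 + 6*I*a - 8)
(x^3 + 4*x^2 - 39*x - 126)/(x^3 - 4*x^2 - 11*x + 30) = (x^2 + x - 42)/(x^2 - 7*x + 10)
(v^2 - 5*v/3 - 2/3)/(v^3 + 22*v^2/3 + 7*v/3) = (v - 2)/(v*(v + 7))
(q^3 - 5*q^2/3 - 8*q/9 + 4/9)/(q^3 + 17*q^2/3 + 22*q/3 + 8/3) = (3*q^2 - 7*q + 2)/(3*(q^2 + 5*q + 4))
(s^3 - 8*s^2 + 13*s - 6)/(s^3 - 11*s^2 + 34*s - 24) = (s - 1)/(s - 4)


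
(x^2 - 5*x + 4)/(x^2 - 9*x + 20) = (x - 1)/(x - 5)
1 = 1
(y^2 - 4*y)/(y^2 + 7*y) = (y - 4)/(y + 7)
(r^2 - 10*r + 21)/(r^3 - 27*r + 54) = (r - 7)/(r^2 + 3*r - 18)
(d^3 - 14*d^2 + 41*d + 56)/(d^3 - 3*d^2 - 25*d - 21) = (d - 8)/(d + 3)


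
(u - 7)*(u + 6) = u^2 - u - 42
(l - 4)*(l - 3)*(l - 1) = l^3 - 8*l^2 + 19*l - 12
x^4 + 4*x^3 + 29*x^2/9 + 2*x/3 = x*(x + 1/3)*(x + 2/3)*(x + 3)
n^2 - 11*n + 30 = (n - 6)*(n - 5)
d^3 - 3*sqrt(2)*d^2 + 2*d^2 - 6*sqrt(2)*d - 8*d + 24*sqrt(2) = (d - 2)*(d + 4)*(d - 3*sqrt(2))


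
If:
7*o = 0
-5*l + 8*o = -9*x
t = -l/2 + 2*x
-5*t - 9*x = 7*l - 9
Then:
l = 162/271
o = 0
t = 99/271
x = 90/271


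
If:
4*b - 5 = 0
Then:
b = 5/4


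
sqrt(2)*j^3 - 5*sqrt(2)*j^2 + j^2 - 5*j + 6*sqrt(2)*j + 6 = (j - 3)*(j - 2)*(sqrt(2)*j + 1)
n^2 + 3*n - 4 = (n - 1)*(n + 4)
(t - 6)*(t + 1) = t^2 - 5*t - 6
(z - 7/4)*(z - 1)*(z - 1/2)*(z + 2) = z^4 - 5*z^3/4 - 27*z^2/8 + 43*z/8 - 7/4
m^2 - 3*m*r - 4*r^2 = (m - 4*r)*(m + r)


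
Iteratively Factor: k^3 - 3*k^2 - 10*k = (k - 5)*(k^2 + 2*k) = (k - 5)*(k + 2)*(k)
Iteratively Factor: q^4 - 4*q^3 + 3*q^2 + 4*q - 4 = (q + 1)*(q^3 - 5*q^2 + 8*q - 4) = (q - 2)*(q + 1)*(q^2 - 3*q + 2) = (q - 2)*(q - 1)*(q + 1)*(q - 2)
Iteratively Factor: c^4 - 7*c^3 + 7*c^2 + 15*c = (c + 1)*(c^3 - 8*c^2 + 15*c) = (c - 5)*(c + 1)*(c^2 - 3*c) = c*(c - 5)*(c + 1)*(c - 3)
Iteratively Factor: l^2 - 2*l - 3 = (l + 1)*(l - 3)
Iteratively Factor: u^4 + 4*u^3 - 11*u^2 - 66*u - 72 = (u + 2)*(u^3 + 2*u^2 - 15*u - 36) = (u - 4)*(u + 2)*(u^2 + 6*u + 9) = (u - 4)*(u + 2)*(u + 3)*(u + 3)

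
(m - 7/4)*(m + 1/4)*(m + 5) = m^3 + 7*m^2/2 - 127*m/16 - 35/16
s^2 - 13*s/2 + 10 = (s - 4)*(s - 5/2)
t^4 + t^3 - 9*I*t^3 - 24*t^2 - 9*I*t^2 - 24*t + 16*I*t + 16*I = (t + 1)*(t - 4*I)^2*(t - I)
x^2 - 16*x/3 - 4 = (x - 6)*(x + 2/3)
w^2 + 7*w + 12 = (w + 3)*(w + 4)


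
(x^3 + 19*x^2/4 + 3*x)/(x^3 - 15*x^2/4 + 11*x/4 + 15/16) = 4*x*(4*x^2 + 19*x + 12)/(16*x^3 - 60*x^2 + 44*x + 15)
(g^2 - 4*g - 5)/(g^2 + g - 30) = (g + 1)/(g + 6)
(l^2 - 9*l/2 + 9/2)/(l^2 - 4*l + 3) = (l - 3/2)/(l - 1)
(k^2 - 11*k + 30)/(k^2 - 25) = (k - 6)/(k + 5)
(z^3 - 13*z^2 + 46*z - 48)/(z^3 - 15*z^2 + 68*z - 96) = (z - 2)/(z - 4)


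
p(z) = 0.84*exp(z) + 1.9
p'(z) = 0.84*exp(z)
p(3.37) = 26.33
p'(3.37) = 24.43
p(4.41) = 71.01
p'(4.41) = 69.11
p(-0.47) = 2.43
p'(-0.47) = 0.53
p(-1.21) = 2.15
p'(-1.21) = 0.25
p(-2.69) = 1.96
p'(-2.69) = 0.06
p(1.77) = 6.83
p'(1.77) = 4.93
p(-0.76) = 2.29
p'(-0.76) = 0.39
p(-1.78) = 2.04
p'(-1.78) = 0.14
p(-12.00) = 1.90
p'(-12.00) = 0.00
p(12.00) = 136715.92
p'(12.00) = 136714.02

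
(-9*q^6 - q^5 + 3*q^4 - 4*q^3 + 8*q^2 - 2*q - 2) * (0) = 0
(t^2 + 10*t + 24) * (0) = 0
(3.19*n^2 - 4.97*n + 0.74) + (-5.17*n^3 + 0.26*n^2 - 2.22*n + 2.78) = -5.17*n^3 + 3.45*n^2 - 7.19*n + 3.52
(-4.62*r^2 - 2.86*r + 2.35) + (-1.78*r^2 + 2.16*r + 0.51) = -6.4*r^2 - 0.7*r + 2.86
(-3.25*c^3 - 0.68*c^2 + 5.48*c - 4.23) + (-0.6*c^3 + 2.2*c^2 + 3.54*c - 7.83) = -3.85*c^3 + 1.52*c^2 + 9.02*c - 12.06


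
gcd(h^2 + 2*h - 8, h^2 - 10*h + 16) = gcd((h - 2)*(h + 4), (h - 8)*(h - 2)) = h - 2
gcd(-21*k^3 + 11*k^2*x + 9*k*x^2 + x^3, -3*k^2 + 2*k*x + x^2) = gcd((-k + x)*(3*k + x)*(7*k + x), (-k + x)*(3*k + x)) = -3*k^2 + 2*k*x + x^2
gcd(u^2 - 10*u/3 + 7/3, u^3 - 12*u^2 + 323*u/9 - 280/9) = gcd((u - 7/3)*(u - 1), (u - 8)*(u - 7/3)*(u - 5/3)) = u - 7/3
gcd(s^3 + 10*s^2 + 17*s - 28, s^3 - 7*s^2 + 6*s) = s - 1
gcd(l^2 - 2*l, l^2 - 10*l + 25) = 1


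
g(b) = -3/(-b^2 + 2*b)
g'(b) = -3*(2*b - 2)/(-b^2 + 2*b)^2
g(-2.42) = 0.28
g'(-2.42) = 0.18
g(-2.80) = 0.22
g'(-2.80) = 0.13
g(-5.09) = 0.08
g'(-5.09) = 0.03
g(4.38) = 0.29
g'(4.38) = -0.19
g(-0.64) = 1.78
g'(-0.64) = 3.45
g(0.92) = -3.02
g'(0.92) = 0.49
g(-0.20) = 6.82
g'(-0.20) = 37.19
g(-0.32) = 4.04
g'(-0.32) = 14.37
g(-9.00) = 0.03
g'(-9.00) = 0.01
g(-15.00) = 0.01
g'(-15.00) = 0.00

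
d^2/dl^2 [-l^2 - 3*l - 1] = -2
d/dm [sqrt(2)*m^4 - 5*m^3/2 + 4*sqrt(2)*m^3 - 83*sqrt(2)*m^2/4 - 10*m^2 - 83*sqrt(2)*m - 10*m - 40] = 4*sqrt(2)*m^3 - 15*m^2/2 + 12*sqrt(2)*m^2 - 83*sqrt(2)*m/2 - 20*m - 83*sqrt(2) - 10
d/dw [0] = 0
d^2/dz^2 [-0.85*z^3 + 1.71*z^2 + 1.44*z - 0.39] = 3.42 - 5.1*z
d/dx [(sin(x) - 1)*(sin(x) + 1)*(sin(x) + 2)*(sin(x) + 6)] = 2*(2*sin(x)^3 + 12*sin(x)^2 + 11*sin(x) - 4)*cos(x)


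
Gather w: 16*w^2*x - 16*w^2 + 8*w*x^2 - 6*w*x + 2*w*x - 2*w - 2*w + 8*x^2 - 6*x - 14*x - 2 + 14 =w^2*(16*x - 16) + w*(8*x^2 - 4*x - 4) + 8*x^2 - 20*x + 12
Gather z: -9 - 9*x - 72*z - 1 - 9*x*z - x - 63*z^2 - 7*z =-10*x - 63*z^2 + z*(-9*x - 79) - 10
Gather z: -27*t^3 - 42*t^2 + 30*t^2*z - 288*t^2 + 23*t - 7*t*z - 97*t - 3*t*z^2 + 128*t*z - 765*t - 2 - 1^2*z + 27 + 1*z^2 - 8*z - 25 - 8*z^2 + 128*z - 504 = -27*t^3 - 330*t^2 - 839*t + z^2*(-3*t - 7) + z*(30*t^2 + 121*t + 119) - 504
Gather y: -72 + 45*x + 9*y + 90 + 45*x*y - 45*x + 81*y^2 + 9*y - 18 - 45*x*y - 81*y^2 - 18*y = 0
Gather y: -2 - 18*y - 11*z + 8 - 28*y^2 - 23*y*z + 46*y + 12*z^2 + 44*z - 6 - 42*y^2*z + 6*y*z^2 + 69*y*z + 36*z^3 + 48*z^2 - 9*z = y^2*(-42*z - 28) + y*(6*z^2 + 46*z + 28) + 36*z^3 + 60*z^2 + 24*z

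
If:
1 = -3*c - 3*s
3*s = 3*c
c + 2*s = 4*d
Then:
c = -1/6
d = -1/8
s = -1/6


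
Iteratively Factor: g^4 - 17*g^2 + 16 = (g + 1)*(g^3 - g^2 - 16*g + 16) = (g + 1)*(g + 4)*(g^2 - 5*g + 4) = (g - 4)*(g + 1)*(g + 4)*(g - 1)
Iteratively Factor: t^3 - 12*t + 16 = (t + 4)*(t^2 - 4*t + 4) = (t - 2)*(t + 4)*(t - 2)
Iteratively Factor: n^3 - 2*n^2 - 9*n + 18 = (n - 2)*(n^2 - 9) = (n - 3)*(n - 2)*(n + 3)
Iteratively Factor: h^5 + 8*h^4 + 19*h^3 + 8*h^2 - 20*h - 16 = (h + 1)*(h^4 + 7*h^3 + 12*h^2 - 4*h - 16) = (h + 1)*(h + 2)*(h^3 + 5*h^2 + 2*h - 8) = (h + 1)*(h + 2)*(h + 4)*(h^2 + h - 2) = (h + 1)*(h + 2)^2*(h + 4)*(h - 1)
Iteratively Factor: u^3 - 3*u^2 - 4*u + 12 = (u - 3)*(u^2 - 4) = (u - 3)*(u - 2)*(u + 2)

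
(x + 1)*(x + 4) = x^2 + 5*x + 4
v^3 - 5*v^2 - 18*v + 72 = (v - 6)*(v - 3)*(v + 4)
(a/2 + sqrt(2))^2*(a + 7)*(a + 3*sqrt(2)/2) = a^4/4 + 7*a^3/4 + 11*sqrt(2)*a^3/8 + 5*a^2 + 77*sqrt(2)*a^2/8 + 3*sqrt(2)*a + 35*a + 21*sqrt(2)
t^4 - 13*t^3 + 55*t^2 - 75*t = t*(t - 5)^2*(t - 3)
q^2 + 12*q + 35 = (q + 5)*(q + 7)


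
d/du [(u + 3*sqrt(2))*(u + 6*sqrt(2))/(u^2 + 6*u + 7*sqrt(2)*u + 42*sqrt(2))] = 2*(-sqrt(2)*u^2 + 3*u^2 - 36*u + 42*sqrt(2)*u - 126*sqrt(2) + 270)/(u^4 + 12*u^3 + 14*sqrt(2)*u^3 + 134*u^2 + 168*sqrt(2)*u^2 + 504*sqrt(2)*u + 1176*u + 3528)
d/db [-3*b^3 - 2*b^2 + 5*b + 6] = -9*b^2 - 4*b + 5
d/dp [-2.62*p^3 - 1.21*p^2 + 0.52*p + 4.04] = -7.86*p^2 - 2.42*p + 0.52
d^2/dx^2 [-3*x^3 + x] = -18*x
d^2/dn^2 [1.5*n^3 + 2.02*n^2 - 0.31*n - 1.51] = 9.0*n + 4.04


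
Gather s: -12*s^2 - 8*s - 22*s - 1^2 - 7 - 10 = -12*s^2 - 30*s - 18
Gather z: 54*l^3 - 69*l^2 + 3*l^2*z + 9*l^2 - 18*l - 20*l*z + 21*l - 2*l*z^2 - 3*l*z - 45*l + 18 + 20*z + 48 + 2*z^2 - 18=54*l^3 - 60*l^2 - 42*l + z^2*(2 - 2*l) + z*(3*l^2 - 23*l + 20) + 48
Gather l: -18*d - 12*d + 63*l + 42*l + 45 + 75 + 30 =-30*d + 105*l + 150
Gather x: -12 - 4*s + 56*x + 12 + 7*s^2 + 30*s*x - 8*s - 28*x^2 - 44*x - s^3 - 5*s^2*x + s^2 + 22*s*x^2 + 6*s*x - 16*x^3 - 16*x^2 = -s^3 + 8*s^2 - 12*s - 16*x^3 + x^2*(22*s - 44) + x*(-5*s^2 + 36*s + 12)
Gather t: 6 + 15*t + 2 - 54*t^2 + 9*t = -54*t^2 + 24*t + 8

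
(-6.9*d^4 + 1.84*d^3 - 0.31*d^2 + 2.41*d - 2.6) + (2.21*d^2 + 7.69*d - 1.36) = -6.9*d^4 + 1.84*d^3 + 1.9*d^2 + 10.1*d - 3.96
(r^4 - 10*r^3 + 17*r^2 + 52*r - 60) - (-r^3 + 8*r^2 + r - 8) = r^4 - 9*r^3 + 9*r^2 + 51*r - 52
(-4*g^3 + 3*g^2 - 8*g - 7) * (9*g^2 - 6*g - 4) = -36*g^5 + 51*g^4 - 74*g^3 - 27*g^2 + 74*g + 28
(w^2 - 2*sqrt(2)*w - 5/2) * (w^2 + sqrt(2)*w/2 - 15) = w^4 - 3*sqrt(2)*w^3/2 - 39*w^2/2 + 115*sqrt(2)*w/4 + 75/2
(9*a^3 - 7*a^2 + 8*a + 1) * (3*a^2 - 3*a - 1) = 27*a^5 - 48*a^4 + 36*a^3 - 14*a^2 - 11*a - 1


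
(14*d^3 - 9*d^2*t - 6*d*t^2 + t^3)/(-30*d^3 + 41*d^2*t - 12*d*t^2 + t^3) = (-14*d^2 - 5*d*t + t^2)/(30*d^2 - 11*d*t + t^2)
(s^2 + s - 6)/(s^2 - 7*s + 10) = (s + 3)/(s - 5)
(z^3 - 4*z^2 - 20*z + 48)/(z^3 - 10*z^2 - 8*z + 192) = (z - 2)/(z - 8)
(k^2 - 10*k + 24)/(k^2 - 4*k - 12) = (k - 4)/(k + 2)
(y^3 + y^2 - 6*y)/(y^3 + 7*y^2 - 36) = y/(y + 6)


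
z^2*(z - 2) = z^3 - 2*z^2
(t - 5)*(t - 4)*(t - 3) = t^3 - 12*t^2 + 47*t - 60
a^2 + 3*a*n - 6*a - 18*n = (a - 6)*(a + 3*n)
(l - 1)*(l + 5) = l^2 + 4*l - 5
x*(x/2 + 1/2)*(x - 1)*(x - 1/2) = x^4/2 - x^3/4 - x^2/2 + x/4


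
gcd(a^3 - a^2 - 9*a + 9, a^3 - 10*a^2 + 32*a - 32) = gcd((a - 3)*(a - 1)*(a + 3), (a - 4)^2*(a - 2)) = 1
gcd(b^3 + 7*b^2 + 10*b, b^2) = b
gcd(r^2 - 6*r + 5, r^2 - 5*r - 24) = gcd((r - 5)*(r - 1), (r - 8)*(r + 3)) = 1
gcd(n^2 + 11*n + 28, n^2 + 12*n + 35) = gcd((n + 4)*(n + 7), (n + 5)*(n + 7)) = n + 7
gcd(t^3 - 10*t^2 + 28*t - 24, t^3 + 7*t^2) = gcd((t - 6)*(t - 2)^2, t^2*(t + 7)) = 1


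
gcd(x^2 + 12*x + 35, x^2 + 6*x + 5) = x + 5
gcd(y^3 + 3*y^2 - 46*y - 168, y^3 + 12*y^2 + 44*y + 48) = y^2 + 10*y + 24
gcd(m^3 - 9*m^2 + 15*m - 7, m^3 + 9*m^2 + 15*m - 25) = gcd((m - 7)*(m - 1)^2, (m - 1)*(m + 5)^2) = m - 1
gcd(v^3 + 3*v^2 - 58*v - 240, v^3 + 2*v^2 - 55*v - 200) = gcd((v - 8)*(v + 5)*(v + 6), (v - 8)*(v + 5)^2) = v^2 - 3*v - 40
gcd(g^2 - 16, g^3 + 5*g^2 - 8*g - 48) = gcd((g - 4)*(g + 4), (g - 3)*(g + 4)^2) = g + 4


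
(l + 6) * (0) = 0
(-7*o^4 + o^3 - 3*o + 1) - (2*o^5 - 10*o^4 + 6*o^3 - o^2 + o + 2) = -2*o^5 + 3*o^4 - 5*o^3 + o^2 - 4*o - 1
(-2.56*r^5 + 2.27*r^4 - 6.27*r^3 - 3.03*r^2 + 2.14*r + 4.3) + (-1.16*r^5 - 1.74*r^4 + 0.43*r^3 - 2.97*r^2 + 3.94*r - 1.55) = -3.72*r^5 + 0.53*r^4 - 5.84*r^3 - 6.0*r^2 + 6.08*r + 2.75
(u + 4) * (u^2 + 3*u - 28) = u^3 + 7*u^2 - 16*u - 112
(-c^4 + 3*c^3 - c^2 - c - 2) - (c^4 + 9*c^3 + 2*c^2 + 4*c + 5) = -2*c^4 - 6*c^3 - 3*c^2 - 5*c - 7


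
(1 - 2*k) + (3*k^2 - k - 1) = 3*k^2 - 3*k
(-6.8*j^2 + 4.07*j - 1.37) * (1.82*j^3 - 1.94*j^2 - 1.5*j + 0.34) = -12.376*j^5 + 20.5994*j^4 - 0.189200000000001*j^3 - 5.7592*j^2 + 3.4388*j - 0.4658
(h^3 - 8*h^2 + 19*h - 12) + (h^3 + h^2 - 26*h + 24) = 2*h^3 - 7*h^2 - 7*h + 12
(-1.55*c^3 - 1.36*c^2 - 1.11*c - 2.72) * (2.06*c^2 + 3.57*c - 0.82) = -3.193*c^5 - 8.3351*c^4 - 5.8708*c^3 - 8.4507*c^2 - 8.8002*c + 2.2304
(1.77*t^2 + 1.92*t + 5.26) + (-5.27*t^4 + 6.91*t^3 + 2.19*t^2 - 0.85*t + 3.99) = -5.27*t^4 + 6.91*t^3 + 3.96*t^2 + 1.07*t + 9.25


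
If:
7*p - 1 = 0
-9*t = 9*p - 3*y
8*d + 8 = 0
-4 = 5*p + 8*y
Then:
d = -1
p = 1/7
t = -19/56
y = -33/56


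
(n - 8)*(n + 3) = n^2 - 5*n - 24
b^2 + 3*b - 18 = (b - 3)*(b + 6)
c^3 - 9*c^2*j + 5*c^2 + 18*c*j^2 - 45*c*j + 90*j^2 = (c + 5)*(c - 6*j)*(c - 3*j)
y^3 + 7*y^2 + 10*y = y*(y + 2)*(y + 5)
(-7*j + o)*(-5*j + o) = 35*j^2 - 12*j*o + o^2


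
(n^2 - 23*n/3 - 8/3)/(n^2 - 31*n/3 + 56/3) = (3*n + 1)/(3*n - 7)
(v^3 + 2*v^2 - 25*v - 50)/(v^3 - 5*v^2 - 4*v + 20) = (v + 5)/(v - 2)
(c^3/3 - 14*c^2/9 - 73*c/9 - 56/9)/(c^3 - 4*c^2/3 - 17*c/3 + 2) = (3*c^3 - 14*c^2 - 73*c - 56)/(3*(3*c^3 - 4*c^2 - 17*c + 6))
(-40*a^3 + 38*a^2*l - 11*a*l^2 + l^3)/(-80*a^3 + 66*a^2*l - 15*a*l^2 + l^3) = (4*a - l)/(8*a - l)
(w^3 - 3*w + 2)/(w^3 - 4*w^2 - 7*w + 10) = (w - 1)/(w - 5)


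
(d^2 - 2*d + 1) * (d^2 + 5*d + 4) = d^4 + 3*d^3 - 5*d^2 - 3*d + 4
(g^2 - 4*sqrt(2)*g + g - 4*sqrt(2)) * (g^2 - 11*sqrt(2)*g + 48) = g^4 - 15*sqrt(2)*g^3 + g^3 - 15*sqrt(2)*g^2 + 136*g^2 - 192*sqrt(2)*g + 136*g - 192*sqrt(2)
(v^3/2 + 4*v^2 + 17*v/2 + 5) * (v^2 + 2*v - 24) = v^5/2 + 5*v^4 + 9*v^3/2 - 74*v^2 - 194*v - 120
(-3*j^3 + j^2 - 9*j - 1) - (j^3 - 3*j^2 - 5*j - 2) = -4*j^3 + 4*j^2 - 4*j + 1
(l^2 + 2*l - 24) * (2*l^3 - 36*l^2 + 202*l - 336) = 2*l^5 - 32*l^4 + 82*l^3 + 932*l^2 - 5520*l + 8064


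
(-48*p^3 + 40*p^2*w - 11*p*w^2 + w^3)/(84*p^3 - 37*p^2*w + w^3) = (-4*p + w)/(7*p + w)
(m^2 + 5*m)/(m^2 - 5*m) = (m + 5)/(m - 5)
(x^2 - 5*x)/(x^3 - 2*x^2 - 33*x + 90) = x/(x^2 + 3*x - 18)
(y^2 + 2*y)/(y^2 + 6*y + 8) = y/(y + 4)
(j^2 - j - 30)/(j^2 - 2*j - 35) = (j - 6)/(j - 7)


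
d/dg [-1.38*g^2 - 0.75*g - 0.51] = -2.76*g - 0.75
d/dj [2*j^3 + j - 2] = 6*j^2 + 1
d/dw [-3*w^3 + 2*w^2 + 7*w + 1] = -9*w^2 + 4*w + 7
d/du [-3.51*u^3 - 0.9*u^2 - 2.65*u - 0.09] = -10.53*u^2 - 1.8*u - 2.65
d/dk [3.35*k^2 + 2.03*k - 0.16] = 6.7*k + 2.03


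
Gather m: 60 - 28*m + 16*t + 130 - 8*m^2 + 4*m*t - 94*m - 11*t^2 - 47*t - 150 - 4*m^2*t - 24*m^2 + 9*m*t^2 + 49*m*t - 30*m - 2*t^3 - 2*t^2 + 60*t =m^2*(-4*t - 32) + m*(9*t^2 + 53*t - 152) - 2*t^3 - 13*t^2 + 29*t + 40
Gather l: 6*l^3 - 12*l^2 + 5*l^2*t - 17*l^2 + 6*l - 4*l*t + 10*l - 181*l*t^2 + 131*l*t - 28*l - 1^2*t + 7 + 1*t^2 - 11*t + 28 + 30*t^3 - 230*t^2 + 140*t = 6*l^3 + l^2*(5*t - 29) + l*(-181*t^2 + 127*t - 12) + 30*t^3 - 229*t^2 + 128*t + 35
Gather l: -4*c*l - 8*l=l*(-4*c - 8)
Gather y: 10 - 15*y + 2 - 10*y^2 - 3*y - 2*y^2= -12*y^2 - 18*y + 12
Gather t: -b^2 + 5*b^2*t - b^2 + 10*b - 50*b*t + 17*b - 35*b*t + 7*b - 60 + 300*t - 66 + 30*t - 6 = -2*b^2 + 34*b + t*(5*b^2 - 85*b + 330) - 132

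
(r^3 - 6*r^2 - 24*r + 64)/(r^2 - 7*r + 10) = (r^2 - 4*r - 32)/(r - 5)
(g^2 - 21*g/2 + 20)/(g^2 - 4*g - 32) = (g - 5/2)/(g + 4)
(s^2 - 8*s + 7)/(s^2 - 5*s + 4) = (s - 7)/(s - 4)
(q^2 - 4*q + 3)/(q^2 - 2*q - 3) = (q - 1)/(q + 1)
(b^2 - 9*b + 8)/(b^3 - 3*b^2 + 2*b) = (b - 8)/(b*(b - 2))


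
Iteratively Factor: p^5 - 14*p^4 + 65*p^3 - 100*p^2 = (p)*(p^4 - 14*p^3 + 65*p^2 - 100*p) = p^2*(p^3 - 14*p^2 + 65*p - 100) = p^2*(p - 5)*(p^2 - 9*p + 20) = p^2*(p - 5)^2*(p - 4)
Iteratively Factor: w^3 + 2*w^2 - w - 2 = (w - 1)*(w^2 + 3*w + 2) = (w - 1)*(w + 1)*(w + 2)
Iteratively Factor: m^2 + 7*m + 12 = (m + 3)*(m + 4)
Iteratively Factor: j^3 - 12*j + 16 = (j - 2)*(j^2 + 2*j - 8) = (j - 2)*(j + 4)*(j - 2)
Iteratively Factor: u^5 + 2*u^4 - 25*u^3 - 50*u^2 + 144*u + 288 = (u + 2)*(u^4 - 25*u^2 + 144) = (u - 4)*(u + 2)*(u^3 + 4*u^2 - 9*u - 36) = (u - 4)*(u + 2)*(u + 4)*(u^2 - 9) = (u - 4)*(u - 3)*(u + 2)*(u + 4)*(u + 3)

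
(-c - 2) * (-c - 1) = c^2 + 3*c + 2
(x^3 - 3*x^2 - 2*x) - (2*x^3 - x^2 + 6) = -x^3 - 2*x^2 - 2*x - 6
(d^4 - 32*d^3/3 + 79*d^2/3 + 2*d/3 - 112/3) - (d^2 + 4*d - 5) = d^4 - 32*d^3/3 + 76*d^2/3 - 10*d/3 - 97/3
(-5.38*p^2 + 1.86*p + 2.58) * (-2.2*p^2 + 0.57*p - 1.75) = 11.836*p^4 - 7.1586*p^3 + 4.7992*p^2 - 1.7844*p - 4.515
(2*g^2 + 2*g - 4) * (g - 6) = 2*g^3 - 10*g^2 - 16*g + 24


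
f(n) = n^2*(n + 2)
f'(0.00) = 0.00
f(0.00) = 0.00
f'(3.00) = 39.00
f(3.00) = 45.00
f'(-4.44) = 41.38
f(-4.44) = -48.10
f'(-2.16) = 5.36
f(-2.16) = -0.75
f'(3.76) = 57.45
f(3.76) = 81.43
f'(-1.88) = 3.08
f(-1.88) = 0.42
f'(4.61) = 82.20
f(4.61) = 140.48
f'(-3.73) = 26.82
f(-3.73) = -24.07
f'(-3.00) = 15.00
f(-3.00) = -9.00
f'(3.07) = 40.55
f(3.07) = 47.78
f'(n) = n^2 + 2*n*(n + 2)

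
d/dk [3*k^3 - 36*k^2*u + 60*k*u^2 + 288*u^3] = 9*k^2 - 72*k*u + 60*u^2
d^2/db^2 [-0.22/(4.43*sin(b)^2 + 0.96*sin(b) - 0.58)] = (17.269912*sin(b)^4 + 2.806848*sin(b)^3 - 23.441044*sin(b)^2 - 5.4912*sin(b) - 1.53604)/(4.43*sin(b)^2 + 0.96*sin(b) - 0.58)^3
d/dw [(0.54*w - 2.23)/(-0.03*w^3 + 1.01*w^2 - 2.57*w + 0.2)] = (0.0324*w^3 - 0.7461*w^2 + 4.5046*w - 5.6231)/(0.0009*w^6 - 0.0606*w^5 + 1.1743*w^4 - 5.2034*w^3 + 7.0089*w^2 - 1.028*w + 0.04)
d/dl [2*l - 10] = 2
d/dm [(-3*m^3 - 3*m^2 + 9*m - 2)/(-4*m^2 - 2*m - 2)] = (6*m^4 + 6*m^3 + 30*m^2 - 2*m - 11)/(2*(4*m^4 + 4*m^3 + 5*m^2 + 2*m + 1))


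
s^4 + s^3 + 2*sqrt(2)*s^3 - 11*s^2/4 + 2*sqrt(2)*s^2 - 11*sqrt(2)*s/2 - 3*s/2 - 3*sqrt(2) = (s - 3/2)*(s + 1/2)*(s + 2)*(s + 2*sqrt(2))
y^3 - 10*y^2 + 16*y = y*(y - 8)*(y - 2)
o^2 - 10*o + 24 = (o - 6)*(o - 4)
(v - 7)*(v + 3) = v^2 - 4*v - 21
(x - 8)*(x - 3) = x^2 - 11*x + 24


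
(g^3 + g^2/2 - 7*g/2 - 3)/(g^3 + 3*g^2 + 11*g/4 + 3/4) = 2*(g - 2)/(2*g + 1)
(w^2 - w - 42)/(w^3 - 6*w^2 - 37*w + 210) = 1/(w - 5)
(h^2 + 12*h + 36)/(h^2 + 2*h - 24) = (h + 6)/(h - 4)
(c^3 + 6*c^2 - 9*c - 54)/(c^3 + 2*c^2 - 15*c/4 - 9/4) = 4*(c^2 + 3*c - 18)/(4*c^2 - 4*c - 3)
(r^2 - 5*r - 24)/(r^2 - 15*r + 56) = (r + 3)/(r - 7)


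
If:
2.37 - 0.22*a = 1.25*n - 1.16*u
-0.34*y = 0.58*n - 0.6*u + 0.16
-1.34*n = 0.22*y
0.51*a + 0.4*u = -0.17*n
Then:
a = 0.77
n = 0.61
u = -1.24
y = -3.70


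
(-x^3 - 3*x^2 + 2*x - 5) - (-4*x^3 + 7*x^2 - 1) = 3*x^3 - 10*x^2 + 2*x - 4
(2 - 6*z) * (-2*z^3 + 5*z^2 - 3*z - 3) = 12*z^4 - 34*z^3 + 28*z^2 + 12*z - 6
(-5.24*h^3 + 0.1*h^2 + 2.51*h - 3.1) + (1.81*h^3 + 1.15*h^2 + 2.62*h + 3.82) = -3.43*h^3 + 1.25*h^2 + 5.13*h + 0.72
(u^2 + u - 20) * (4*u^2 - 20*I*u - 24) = 4*u^4 + 4*u^3 - 20*I*u^3 - 104*u^2 - 20*I*u^2 - 24*u + 400*I*u + 480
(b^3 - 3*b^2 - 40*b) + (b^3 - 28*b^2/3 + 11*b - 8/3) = 2*b^3 - 37*b^2/3 - 29*b - 8/3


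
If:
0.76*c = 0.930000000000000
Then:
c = 1.22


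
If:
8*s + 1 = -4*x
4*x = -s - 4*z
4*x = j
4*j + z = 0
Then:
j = -1/121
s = -15/121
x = -1/484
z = 4/121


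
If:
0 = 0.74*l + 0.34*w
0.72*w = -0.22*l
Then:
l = 0.00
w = 0.00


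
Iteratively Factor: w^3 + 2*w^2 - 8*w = (w)*(w^2 + 2*w - 8) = w*(w - 2)*(w + 4)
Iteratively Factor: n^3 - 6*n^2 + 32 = (n - 4)*(n^2 - 2*n - 8) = (n - 4)*(n + 2)*(n - 4)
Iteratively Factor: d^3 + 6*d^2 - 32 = (d + 4)*(d^2 + 2*d - 8) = (d + 4)^2*(d - 2)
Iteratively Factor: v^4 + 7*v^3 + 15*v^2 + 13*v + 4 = (v + 1)*(v^3 + 6*v^2 + 9*v + 4) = (v + 1)^2*(v^2 + 5*v + 4) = (v + 1)^3*(v + 4)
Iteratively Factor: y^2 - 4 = (y + 2)*(y - 2)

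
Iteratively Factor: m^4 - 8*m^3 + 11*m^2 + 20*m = (m)*(m^3 - 8*m^2 + 11*m + 20) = m*(m - 4)*(m^2 - 4*m - 5) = m*(m - 4)*(m + 1)*(m - 5)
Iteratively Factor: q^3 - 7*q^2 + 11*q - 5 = (q - 1)*(q^2 - 6*q + 5) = (q - 5)*(q - 1)*(q - 1)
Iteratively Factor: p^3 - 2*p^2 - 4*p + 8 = (p + 2)*(p^2 - 4*p + 4) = (p - 2)*(p + 2)*(p - 2)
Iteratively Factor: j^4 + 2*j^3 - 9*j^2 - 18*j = (j + 3)*(j^3 - j^2 - 6*j) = (j - 3)*(j + 3)*(j^2 + 2*j) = j*(j - 3)*(j + 3)*(j + 2)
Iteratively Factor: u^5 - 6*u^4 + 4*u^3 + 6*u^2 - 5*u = (u - 1)*(u^4 - 5*u^3 - u^2 + 5*u) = (u - 1)^2*(u^3 - 4*u^2 - 5*u) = (u - 1)^2*(u + 1)*(u^2 - 5*u) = (u - 5)*(u - 1)^2*(u + 1)*(u)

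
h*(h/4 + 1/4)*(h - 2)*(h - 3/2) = h^4/4 - 5*h^3/8 - h^2/8 + 3*h/4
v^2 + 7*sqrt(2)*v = v*(v + 7*sqrt(2))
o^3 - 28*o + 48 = (o - 4)*(o - 2)*(o + 6)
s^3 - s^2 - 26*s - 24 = (s - 6)*(s + 1)*(s + 4)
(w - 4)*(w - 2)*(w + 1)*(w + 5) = w^4 - 23*w^2 + 18*w + 40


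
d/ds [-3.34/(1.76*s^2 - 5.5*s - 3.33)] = (11.7568*s - 18.37)/(-1.76*s^2 + 5.5*s + 3.33)^2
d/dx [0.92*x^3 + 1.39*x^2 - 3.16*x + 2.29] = 2.76*x^2 + 2.78*x - 3.16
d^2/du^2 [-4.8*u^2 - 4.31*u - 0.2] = -9.60000000000000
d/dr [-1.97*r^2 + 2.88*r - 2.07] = 2.88 - 3.94*r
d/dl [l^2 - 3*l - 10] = 2*l - 3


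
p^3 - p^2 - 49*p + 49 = (p - 7)*(p - 1)*(p + 7)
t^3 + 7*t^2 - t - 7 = (t - 1)*(t + 1)*(t + 7)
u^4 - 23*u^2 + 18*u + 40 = (u - 4)*(u - 2)*(u + 1)*(u + 5)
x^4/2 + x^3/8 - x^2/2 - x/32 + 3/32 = (x/2 + 1/4)*(x - 3/4)*(x - 1/2)*(x + 1)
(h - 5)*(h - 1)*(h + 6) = h^3 - 31*h + 30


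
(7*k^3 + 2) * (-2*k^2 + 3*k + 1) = -14*k^5 + 21*k^4 + 7*k^3 - 4*k^2 + 6*k + 2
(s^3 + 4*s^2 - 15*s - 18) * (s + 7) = s^4 + 11*s^3 + 13*s^2 - 123*s - 126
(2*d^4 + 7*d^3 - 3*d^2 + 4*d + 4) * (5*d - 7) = 10*d^5 + 21*d^4 - 64*d^3 + 41*d^2 - 8*d - 28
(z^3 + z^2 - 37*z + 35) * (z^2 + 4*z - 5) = z^5 + 5*z^4 - 38*z^3 - 118*z^2 + 325*z - 175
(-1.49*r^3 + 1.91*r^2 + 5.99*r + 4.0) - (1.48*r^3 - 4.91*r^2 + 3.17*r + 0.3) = -2.97*r^3 + 6.82*r^2 + 2.82*r + 3.7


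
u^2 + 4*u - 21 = (u - 3)*(u + 7)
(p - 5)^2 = p^2 - 10*p + 25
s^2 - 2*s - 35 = (s - 7)*(s + 5)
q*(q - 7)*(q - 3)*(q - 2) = q^4 - 12*q^3 + 41*q^2 - 42*q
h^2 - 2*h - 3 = (h - 3)*(h + 1)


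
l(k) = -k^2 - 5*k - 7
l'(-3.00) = 1.00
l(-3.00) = -1.00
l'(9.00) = -23.00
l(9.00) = -133.00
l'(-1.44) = -2.12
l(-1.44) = -1.87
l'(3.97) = -12.94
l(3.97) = -42.61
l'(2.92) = -10.84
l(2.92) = -30.13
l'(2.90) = -10.80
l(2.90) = -29.91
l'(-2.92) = 0.84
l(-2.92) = -0.93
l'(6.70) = -18.40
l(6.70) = -85.39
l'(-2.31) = -0.38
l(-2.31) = -0.79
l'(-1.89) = -1.22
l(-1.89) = -1.12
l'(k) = -2*k - 5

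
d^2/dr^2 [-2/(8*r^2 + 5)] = 32*(5 - 24*r^2)/(8*r^2 + 5)^3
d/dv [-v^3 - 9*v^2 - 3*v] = -3*v^2 - 18*v - 3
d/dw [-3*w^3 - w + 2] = -9*w^2 - 1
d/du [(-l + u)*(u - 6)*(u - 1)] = -2*l*u + 7*l + 3*u^2 - 14*u + 6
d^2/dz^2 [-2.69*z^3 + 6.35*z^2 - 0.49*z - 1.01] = 12.7 - 16.14*z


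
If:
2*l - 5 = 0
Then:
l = 5/2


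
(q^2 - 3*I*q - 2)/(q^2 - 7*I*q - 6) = (q - 2*I)/(q - 6*I)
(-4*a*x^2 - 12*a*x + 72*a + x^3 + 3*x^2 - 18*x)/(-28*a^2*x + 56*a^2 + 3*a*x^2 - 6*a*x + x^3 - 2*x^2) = (x^2 + 3*x - 18)/(7*a*x - 14*a + x^2 - 2*x)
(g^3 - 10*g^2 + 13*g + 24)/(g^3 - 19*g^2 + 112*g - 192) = (g + 1)/(g - 8)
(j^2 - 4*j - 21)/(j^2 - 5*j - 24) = (j - 7)/(j - 8)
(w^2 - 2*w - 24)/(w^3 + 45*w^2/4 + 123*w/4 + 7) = 4*(w - 6)/(4*w^2 + 29*w + 7)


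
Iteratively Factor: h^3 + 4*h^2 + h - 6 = (h + 3)*(h^2 + h - 2) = (h + 2)*(h + 3)*(h - 1)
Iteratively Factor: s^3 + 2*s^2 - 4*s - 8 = (s + 2)*(s^2 - 4) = (s + 2)^2*(s - 2)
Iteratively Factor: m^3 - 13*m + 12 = (m - 3)*(m^2 + 3*m - 4) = (m - 3)*(m - 1)*(m + 4)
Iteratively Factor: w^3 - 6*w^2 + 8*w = (w - 2)*(w^2 - 4*w) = (w - 4)*(w - 2)*(w)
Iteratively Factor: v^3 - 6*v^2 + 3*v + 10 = (v - 2)*(v^2 - 4*v - 5) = (v - 2)*(v + 1)*(v - 5)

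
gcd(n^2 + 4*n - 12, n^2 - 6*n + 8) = n - 2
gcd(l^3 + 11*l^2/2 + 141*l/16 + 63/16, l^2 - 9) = l + 3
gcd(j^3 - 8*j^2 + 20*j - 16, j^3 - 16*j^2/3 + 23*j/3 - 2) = j - 2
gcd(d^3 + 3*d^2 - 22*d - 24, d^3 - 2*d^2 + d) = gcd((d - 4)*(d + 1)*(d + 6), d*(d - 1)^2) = 1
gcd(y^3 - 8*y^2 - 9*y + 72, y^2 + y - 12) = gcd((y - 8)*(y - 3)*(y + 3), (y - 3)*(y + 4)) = y - 3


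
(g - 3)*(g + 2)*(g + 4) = g^3 + 3*g^2 - 10*g - 24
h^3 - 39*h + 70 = (h - 5)*(h - 2)*(h + 7)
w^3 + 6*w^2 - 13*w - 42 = (w - 3)*(w + 2)*(w + 7)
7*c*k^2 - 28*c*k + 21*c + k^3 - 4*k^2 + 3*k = (7*c + k)*(k - 3)*(k - 1)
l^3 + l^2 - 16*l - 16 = (l - 4)*(l + 1)*(l + 4)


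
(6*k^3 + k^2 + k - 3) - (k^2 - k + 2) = 6*k^3 + 2*k - 5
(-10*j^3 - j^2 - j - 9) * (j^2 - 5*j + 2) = -10*j^5 + 49*j^4 - 16*j^3 - 6*j^2 + 43*j - 18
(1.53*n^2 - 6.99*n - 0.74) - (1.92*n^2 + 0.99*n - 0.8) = -0.39*n^2 - 7.98*n + 0.0600000000000001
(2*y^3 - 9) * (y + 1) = 2*y^4 + 2*y^3 - 9*y - 9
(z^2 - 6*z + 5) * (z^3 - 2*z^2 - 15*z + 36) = z^5 - 8*z^4 + 2*z^3 + 116*z^2 - 291*z + 180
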